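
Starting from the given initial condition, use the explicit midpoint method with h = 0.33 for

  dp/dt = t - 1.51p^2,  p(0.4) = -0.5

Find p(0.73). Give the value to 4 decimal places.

Midpoint: k1 = f(t_n, p_n); k2 = f(t_n + h/2, p_n + (h/2)·k1); p_{n+1} = p_n + h·k2.
t=0.400000, p=-0.500000:
  k1 = f(0.400000, -0.500000) = 0.022500
  k2 = f(0.565000, -0.496287) = 0.193085
  p ← -0.500000 + 0.33·0.193085 = -0.436282
p(0.73) ≈ -0.4363

-0.4363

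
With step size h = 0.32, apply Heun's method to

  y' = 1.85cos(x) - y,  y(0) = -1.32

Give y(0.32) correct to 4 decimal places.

Heun: k1 = f(x_n, y_n); k2 = f(x_n + h, y_n + h·k1); y_{n+1} = y_n + (h/2)·(k1 + k2).
x=0.000000, y=-1.320000:
  k1 = f(0.000000, -1.320000) = 3.170000
  k2 = f(0.320000, -0.305600) = 2.061686
  y ← -1.320000 + (0.32/2)·(3.170000 + 2.061686) = -0.482930
y(0.32) ≈ -0.4829

-0.4829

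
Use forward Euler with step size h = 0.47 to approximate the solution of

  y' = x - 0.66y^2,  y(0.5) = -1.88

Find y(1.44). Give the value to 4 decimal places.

-4.6167

Euler: y_{n+1} = y_n + h·f(x_n, y_n).
x=0.500000, y=-1.880000: f=-1.832704 → y ← -1.880000 + 0.47·(-1.832704) = -2.741371
x=0.970000, y=-2.741371: f=-3.989975 → y ← -2.741371 + 0.47·(-3.989975) = -4.616659
y(1.44) ≈ -4.6167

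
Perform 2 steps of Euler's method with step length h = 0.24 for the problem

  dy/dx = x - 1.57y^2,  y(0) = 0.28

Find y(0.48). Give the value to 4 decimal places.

0.2844

Euler: y_{n+1} = y_n + h·f(x_n, y_n).
x=0.000000, y=0.280000: f=-0.123088 → y ← 0.280000 + 0.24·(-0.123088) = 0.250459
x=0.240000, y=0.250459: f=0.141514 → y ← 0.250459 + 0.24·0.141514 = 0.284422
y(0.48) ≈ 0.2844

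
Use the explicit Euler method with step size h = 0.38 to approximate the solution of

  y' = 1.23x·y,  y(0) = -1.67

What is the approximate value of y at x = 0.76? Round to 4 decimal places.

Euler: y_{n+1} = y_n + h·f(x_n, y_n).
x=0.000000, y=-1.670000: f=0.000000 → y ← -1.670000 + 0.38·0.000000 = -1.670000
x=0.380000, y=-1.670000: f=-0.780558 → y ← -1.670000 + 0.38·(-0.780558) = -1.966612
y(0.76) ≈ -1.9666

-1.9666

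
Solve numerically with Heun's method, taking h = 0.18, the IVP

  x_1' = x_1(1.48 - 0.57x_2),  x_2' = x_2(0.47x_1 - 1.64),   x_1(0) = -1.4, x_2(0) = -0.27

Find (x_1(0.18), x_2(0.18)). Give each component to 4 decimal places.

Heun on (x_1,x_2): k1 = f(x_n, state_n); k2 = f(x_n + h, state_n + h·k1); state_{n+1} = state_n + (h/2)·(k1 + k2).
0.000000: (-1.400000, -0.270000)
  k1 = (-2.287460, 0.620460)
  predictor → (-1.811743, -0.158317)
  k2 = (-2.844872, 0.394450)
  → (-1.861910, -0.178658)
(x_1(0.18), x_2(0.18)) ≈ (-1.8619, -0.1787)

-1.8619, -0.1787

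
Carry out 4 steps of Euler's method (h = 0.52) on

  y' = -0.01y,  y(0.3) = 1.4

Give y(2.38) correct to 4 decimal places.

1.3711

Euler: y_{n+1} = y_n + h·f(t_n, y_n).
t=0.300000, y=1.400000: f=-0.014000 → y ← 1.400000 + 0.52·(-0.014000) = 1.392720
t=0.820000, y=1.392720: f=-0.013927 → y ← 1.392720 + 0.52·(-0.013927) = 1.385478
t=1.340000, y=1.385478: f=-0.013855 → y ← 1.385478 + 0.52·(-0.013855) = 1.378273
t=1.860000, y=1.378273: f=-0.013783 → y ← 1.378273 + 0.52·(-0.013783) = 1.371106
y(2.38) ≈ 1.3711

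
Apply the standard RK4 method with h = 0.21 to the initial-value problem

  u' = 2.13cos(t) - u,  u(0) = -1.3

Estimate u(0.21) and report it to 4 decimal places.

-0.6534

RK4: k1 = f(t_n, u_n); k2 = f(t_n + h/2, u_n + (h/2)·k1); k3 = f(t_n + h/2, u_n + (h/2)·k2); k4 = f(t_n + h, u_n + h·k3); u_{n+1} = u_n + (h/6)·(k1 + 2k2 + 2k3 + k4).
t=0.000000, u=-1.300000:
  k1 = f(0.000000, -1.300000) = 3.430000
  k2 = f(0.105000, -0.939850) = 3.058119
  k3 = f(0.105000, -0.978897) = 3.097167
  k4 = f(0.210000, -0.649595) = 2.732801
  u ← -1.300000 + (0.21/6)·(k1 + 2k2 + 2k3 + k4) = -0.653432
u(0.21) ≈ -0.6534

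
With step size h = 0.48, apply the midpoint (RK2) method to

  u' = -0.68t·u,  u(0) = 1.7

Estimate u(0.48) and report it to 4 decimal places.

1.5668

Midpoint: k1 = f(t_n, u_n); k2 = f(t_n + h/2, u_n + (h/2)·k1); u_{n+1} = u_n + h·k2.
t=0.000000, u=1.700000:
  k1 = f(0.000000, 1.700000) = 0.000000
  k2 = f(0.240000, 1.700000) = -0.277440
  u ← 1.700000 + 0.48·(-0.277440) = 1.566829
u(0.48) ≈ 1.5668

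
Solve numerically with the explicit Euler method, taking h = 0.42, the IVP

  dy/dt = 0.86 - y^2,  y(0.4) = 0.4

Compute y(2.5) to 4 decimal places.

Euler: y_{n+1} = y_n + h·f(t_n, y_n).
t=0.400000, y=0.400000: f=0.700000 → y ← 0.400000 + 0.42·0.700000 = 0.694000
t=0.820000, y=0.694000: f=0.378364 → y ← 0.694000 + 0.42·0.378364 = 0.852913
t=1.240000, y=0.852913: f=0.132540 → y ← 0.852913 + 0.42·0.132540 = 0.908580
t=1.660000, y=0.908580: f=0.034483 → y ← 0.908580 + 0.42·0.034483 = 0.923062
t=2.080000, y=0.923062: f=0.007956 → y ← 0.923062 + 0.42·0.007956 = 0.926404
y(2.5) ≈ 0.9264

0.9264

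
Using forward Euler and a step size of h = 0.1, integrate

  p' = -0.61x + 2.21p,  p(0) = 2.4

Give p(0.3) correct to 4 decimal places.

Euler: p_{n+1} = p_n + h·f(x_n, p_n).
x=0.000000, p=2.400000: f=5.304000 → p ← 2.400000 + 0.1·5.304000 = 2.930400
x=0.100000, p=2.930400: f=6.415184 → p ← 2.930400 + 0.1·6.415184 = 3.571918
x=0.200000, p=3.571918: f=7.771940 → p ← 3.571918 + 0.1·7.771940 = 4.349112
p(0.3) ≈ 4.3491

4.3491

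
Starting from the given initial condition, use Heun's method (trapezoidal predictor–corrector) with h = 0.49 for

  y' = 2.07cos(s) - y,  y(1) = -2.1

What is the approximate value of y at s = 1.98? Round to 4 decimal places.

-0.9007

Heun: k1 = f(s_n, y_n); k2 = f(s_n + h, y_n + h·k1); y_{n+1} = y_n + (h/2)·(k1 + k2).
s=1.000000, y=-2.100000:
  k1 = f(1.000000, -2.100000) = 3.218426
  k2 = f(1.490000, -0.522971) = 0.690038
  y ← -2.100000 + (0.49/2)·(3.218426 + 0.690038) = -1.142426
s=1.490000, y=-1.142426:
  k1 = f(1.490000, -1.142426) = 1.309493
  k2 = f(1.980000, -0.500775) = -0.322834
  y ← -1.142426 + (0.49/2)·(1.309493 + (-0.322834)) = -0.900695
y(1.98) ≈ -0.9007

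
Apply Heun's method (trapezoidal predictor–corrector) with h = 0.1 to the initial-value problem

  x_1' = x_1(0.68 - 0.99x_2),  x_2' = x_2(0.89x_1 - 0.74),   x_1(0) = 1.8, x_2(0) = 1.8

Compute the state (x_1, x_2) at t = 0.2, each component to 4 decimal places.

Heun on (x_1,x_2): k1 = f(t_n, state_n); k2 = f(t_n + h, state_n + h·k1); state_{n+1} = state_n + (h/2)·(k1 + k2).
0.000000: (1.800000, 1.800000)
  k1 = (-1.983600, 1.551600)
  predictor → (1.601640, 1.955160)
  k2 = (-2.011033, 1.340183)
  → (1.600268, 1.944589)
0.100000: (1.600268, 1.944589)
  k1 = (-1.992563, 1.330563)
  predictor → (1.401012, 2.077646)
  k2 = (-1.929010, 1.053160)
  → (1.404190, 2.063775)
(x_1(0.2), x_2(0.2)) ≈ (1.4042, 2.0638)

1.4042, 2.0638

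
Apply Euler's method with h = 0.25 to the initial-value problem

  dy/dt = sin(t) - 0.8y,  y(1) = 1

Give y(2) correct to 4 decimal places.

1.1146

Euler: y_{n+1} = y_n + h·f(t_n, y_n).
t=1.000000, y=1.000000: f=0.041471 → y ← 1.000000 + 0.25·0.041471 = 1.010368
t=1.250000, y=1.010368: f=0.140690 → y ← 1.010368 + 0.25·0.140690 = 1.045540
t=1.500000, y=1.045540: f=0.161063 → y ← 1.045540 + 0.25·0.161063 = 1.085806
t=1.750000, y=1.085806: f=0.115341 → y ← 1.085806 + 0.25·0.115341 = 1.114641
y(2) ≈ 1.1146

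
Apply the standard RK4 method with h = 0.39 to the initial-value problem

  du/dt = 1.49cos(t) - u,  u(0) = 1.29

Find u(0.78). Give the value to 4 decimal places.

RK4: k1 = f(t_n, u_n); k2 = f(t_n + h/2, u_n + (h/2)·k1); k3 = f(t_n + h/2, u_n + (h/2)·k2); k4 = f(t_n + h, u_n + h·k3); u_{n+1} = u_n + (h/6)·(k1 + 2k2 + 2k3 + k4).
t=0.000000, u=1.290000:
  k1 = f(0.000000, 1.290000) = 0.200000
  k2 = f(0.195000, 1.329000) = 0.132761
  k3 = f(0.195000, 1.315888) = 0.145873
  k4 = f(0.390000, 1.346890) = 0.031224
  u ← 1.290000 + (0.39/6)·(k1 + 2k2 + 2k3 + k4) = 1.341252
t=0.390000, u=1.341252:
  k1 = f(0.390000, 1.341252) = 0.036863
  k2 = f(0.585000, 1.348440) = -0.106209
  k3 = f(0.585000, 1.320541) = -0.078310
  k4 = f(0.780000, 1.310711) = -0.251450
  u ← 1.341252 + (0.39/6)·(k1 + 2k2 + 2k3 + k4) = 1.303316
u(0.78) ≈ 1.3033

1.3033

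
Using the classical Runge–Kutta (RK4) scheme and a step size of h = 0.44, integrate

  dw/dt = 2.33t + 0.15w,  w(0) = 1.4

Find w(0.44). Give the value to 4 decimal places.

1.7261

RK4: k1 = f(t_n, w_n); k2 = f(t_n + h/2, w_n + (h/2)·k1); k3 = f(t_n + h/2, w_n + (h/2)·k2); k4 = f(t_n + h, w_n + h·k3); w_{n+1} = w_n + (h/6)·(k1 + 2k2 + 2k3 + k4).
t=0.000000, w=1.400000:
  k1 = f(0.000000, 1.400000) = 0.210000
  k2 = f(0.220000, 1.446200) = 0.729530
  k3 = f(0.220000, 1.560497) = 0.746674
  k4 = f(0.440000, 1.728537) = 1.284481
  w ← 1.400000 + (0.44/6)·(k1 + 2k2 + 2k3 + k4) = 1.726105
w(0.44) ≈ 1.7261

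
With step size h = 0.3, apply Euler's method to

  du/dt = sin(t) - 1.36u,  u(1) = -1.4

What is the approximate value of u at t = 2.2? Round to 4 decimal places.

0.4431

Euler: u_{n+1} = u_n + h·f(t_n, u_n).
t=1.000000, u=-1.400000: f=2.745471 → u ← -1.400000 + 0.3·2.745471 = -0.576359
t=1.300000, u=-0.576359: f=1.747406 → u ← -0.576359 + 0.3·1.747406 = -0.052137
t=1.600000, u=-0.052137: f=1.070480 → u ← -0.052137 + 0.3·1.070480 = 0.269007
t=1.900000, u=0.269007: f=0.580451 → u ← 0.269007 + 0.3·0.580451 = 0.443142
u(2.2) ≈ 0.4431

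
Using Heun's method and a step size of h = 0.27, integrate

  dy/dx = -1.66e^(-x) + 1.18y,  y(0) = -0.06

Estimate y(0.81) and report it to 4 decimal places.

Heun: k1 = f(x_n, y_n); k2 = f(x_n + h, y_n + h·k1); y_{n+1} = y_n + (h/2)·(k1 + k2).
x=0.000000, y=-0.060000:
  k1 = f(0.000000, -0.060000) = -1.730800
  k2 = f(0.270000, -0.527316) = -1.889443
  y ← -0.060000 + (0.27/2)·(-1.730800 + (-1.889443)) = -0.548733
x=0.270000, y=-0.548733:
  k1 = f(0.270000, -0.548733) = -1.914715
  k2 = f(0.540000, -1.065706) = -2.224895
  y ← -0.548733 + (0.27/2)·(-1.914715 + (-2.224895)) = -1.107580
x=0.540000, y=-1.107580:
  k1 = f(0.540000, -1.107580) = -2.274307
  k2 = f(0.810000, -1.721643) = -2.770003
  y ← -1.107580 + (0.27/2)·(-2.274307 + (-2.770003)) = -1.788562
y(0.81) ≈ -1.7886

-1.7886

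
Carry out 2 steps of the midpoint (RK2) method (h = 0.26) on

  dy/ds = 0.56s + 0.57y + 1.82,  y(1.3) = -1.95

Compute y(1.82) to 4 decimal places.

Midpoint: k1 = f(s_n, y_n); k2 = f(s_n + h/2, y_n + (h/2)·k1); y_{n+1} = y_n + h·k2.
s=1.300000, y=-1.950000:
  k1 = f(1.300000, -1.950000) = 1.436500
  k2 = f(1.430000, -1.763255) = 1.615745
  y ← -1.950000 + 0.26·1.615745 = -1.529906
s=1.560000, y=-1.529906:
  k1 = f(1.560000, -1.529906) = 1.821553
  k2 = f(1.690000, -1.293104) = 2.029330
  y ← -1.529906 + 0.26·2.029330 = -1.002280
y(1.82) ≈ -1.0023

-1.0023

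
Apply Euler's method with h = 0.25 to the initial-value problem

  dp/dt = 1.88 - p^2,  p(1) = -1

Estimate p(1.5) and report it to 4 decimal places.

-0.4621

Euler: p_{n+1} = p_n + h·f(t_n, p_n).
t=1.000000, p=-1.000000: f=0.880000 → p ← -1.000000 + 0.25·0.880000 = -0.780000
t=1.250000, p=-0.780000: f=1.271600 → p ← -0.780000 + 0.25·1.271600 = -0.462100
p(1.5) ≈ -0.4621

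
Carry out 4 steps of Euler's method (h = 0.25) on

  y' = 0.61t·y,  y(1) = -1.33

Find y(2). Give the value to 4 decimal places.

-2.8410

Euler: y_{n+1} = y_n + h·f(t_n, y_n).
t=1.000000, y=-1.330000: f=-0.811300 → y ← -1.330000 + 0.25·(-0.811300) = -1.532825
t=1.250000, y=-1.532825: f=-1.168779 → y ← -1.532825 + 0.25·(-1.168779) = -1.825020
t=1.500000, y=-1.825020: f=-1.669893 → y ← -1.825020 + 0.25·(-1.669893) = -2.242493
t=1.750000, y=-2.242493: f=-2.393861 → y ← -2.242493 + 0.25·(-2.393861) = -2.840958
y(2) ≈ -2.8410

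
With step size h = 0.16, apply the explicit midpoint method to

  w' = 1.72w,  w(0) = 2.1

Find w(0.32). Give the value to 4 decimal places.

3.6207

Midpoint: k1 = f(t_n, w_n); k2 = f(t_n + h/2, w_n + (h/2)·k1); w_{n+1} = w_n + h·k2.
t=0.000000, w=2.100000:
  k1 = f(0.000000, 2.100000) = 3.612000
  k2 = f(0.080000, 2.388960) = 4.109011
  w ← 2.100000 + 0.16·4.109011 = 2.757442
t=0.160000, w=2.757442:
  k1 = f(0.160000, 2.757442) = 4.742800
  k2 = f(0.240000, 3.136866) = 5.395409
  w ← 2.757442 + 0.16·5.395409 = 3.620707
w(0.32) ≈ 3.6207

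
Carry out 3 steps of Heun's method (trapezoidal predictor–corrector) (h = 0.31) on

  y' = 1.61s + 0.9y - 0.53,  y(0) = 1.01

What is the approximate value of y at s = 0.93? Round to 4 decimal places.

Heun: k1 = f(s_n, y_n); k2 = f(s_n + h, y_n + h·k1); y_{n+1} = y_n + (h/2)·(k1 + k2).
s=0.000000, y=1.010000:
  k1 = f(0.000000, 1.010000) = 0.379000
  k2 = f(0.310000, 1.127490) = 0.983841
  y ← 1.010000 + (0.31/2)·(0.379000 + 0.983841) = 1.221240
s=0.310000, y=1.221240:
  k1 = f(0.310000, 1.221240) = 1.068216
  k2 = f(0.620000, 1.552387) = 1.865349
  y ← 1.221240 + (0.31/2)·(1.068216 + 1.865349) = 1.675943
s=0.620000, y=1.675943:
  k1 = f(0.620000, 1.675943) = 1.976549
  k2 = f(0.930000, 2.288673) = 3.027106
  y ← 1.675943 + (0.31/2)·(1.976549 + 3.027106) = 2.451509
y(0.93) ≈ 2.4515

2.4515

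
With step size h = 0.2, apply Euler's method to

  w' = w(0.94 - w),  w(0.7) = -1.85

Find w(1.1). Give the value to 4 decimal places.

Euler: w_{n+1} = w_n + h·f(t_n, w_n).
t=0.700000, w=-1.850000: f=-5.161500 → w ← -1.850000 + 0.2·(-5.161500) = -2.882300
t=0.900000, w=-2.882300: f=-11.017015 → w ← -2.882300 + 0.2·(-11.017015) = -5.085703
w(1.1) ≈ -5.0857

-5.0857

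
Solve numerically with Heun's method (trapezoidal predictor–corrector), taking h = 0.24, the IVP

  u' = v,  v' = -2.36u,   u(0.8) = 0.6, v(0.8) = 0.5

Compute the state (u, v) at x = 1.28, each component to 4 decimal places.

0.6633, -0.2671

Heun on (u,v): k1 = f(x_n, state_n); k2 = f(x_n + h, state_n + h·k1); state_{n+1} = state_n + (h/2)·(k1 + k2).
0.800000: (0.600000, 0.500000)
  k1 = (0.500000, -1.416000)
  predictor → (0.720000, 0.160160)
  k2 = (0.160160, -1.699200)
  → (0.679219, 0.126176)
1.040000: (0.679219, 0.126176)
  k1 = (0.126176, -1.602957)
  predictor → (0.709501, -0.258534)
  k2 = (-0.258534, -1.674423)
  → (0.663336, -0.267110)
(u(1.28), v(1.28)) ≈ (0.6633, -0.2671)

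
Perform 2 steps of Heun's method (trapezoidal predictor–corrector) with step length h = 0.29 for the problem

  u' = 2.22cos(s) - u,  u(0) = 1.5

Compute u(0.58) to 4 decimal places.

Heun: k1 = f(s_n, u_n); k2 = f(s_n + h, u_n + h·k1); u_{n+1} = u_n + (h/2)·(k1 + k2).
s=0.000000, u=1.500000:
  k1 = f(0.000000, 1.500000) = 0.720000
  k2 = f(0.290000, 1.708800) = 0.418501
  u ← 1.500000 + (0.29/2)·(0.720000 + 0.418501) = 1.665083
s=0.290000, u=1.665083:
  k1 = f(0.290000, 1.665083) = 0.462219
  k2 = f(0.580000, 1.799126) = 0.057821
  u ← 1.665083 + (0.29/2)·(0.462219 + 0.057821) = 1.740488
u(0.58) ≈ 1.7405

1.7405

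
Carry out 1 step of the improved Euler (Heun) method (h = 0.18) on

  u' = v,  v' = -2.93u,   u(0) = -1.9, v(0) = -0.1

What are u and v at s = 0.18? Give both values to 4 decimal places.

-1.8278, 0.9068

Heun on (u,v): k1 = f(s_n, state_n); k2 = f(s_n + h, state_n + h·k1); state_{n+1} = state_n + (h/2)·(k1 + k2).
0.000000: (-1.900000, -0.100000)
  k1 = (-0.100000, 5.567000)
  predictor → (-1.918000, 0.902060)
  k2 = (0.902060, 5.619740)
  → (-1.827815, 0.906807)
(u(0.18), v(0.18)) ≈ (-1.8278, 0.9068)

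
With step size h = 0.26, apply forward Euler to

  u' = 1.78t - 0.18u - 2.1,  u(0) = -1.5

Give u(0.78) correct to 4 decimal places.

Euler: u_{n+1} = u_n + h·f(t_n, u_n).
t=0.000000, u=-1.500000: f=-1.830000 → u ← -1.500000 + 0.26·(-1.830000) = -1.975800
t=0.260000, u=-1.975800: f=-1.281556 → u ← -1.975800 + 0.26·(-1.281556) = -2.309005
t=0.520000, u=-2.309005: f=-0.758779 → u ← -2.309005 + 0.26·(-0.758779) = -2.506287
u(0.78) ≈ -2.5063

-2.5063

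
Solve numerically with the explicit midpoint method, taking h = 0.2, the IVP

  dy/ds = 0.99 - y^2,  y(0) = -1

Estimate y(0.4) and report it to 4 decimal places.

-1.0060

Midpoint: k1 = f(s_n, y_n); k2 = f(s_n + h/2, y_n + (h/2)·k1); y_{n+1} = y_n + h·k2.
s=0.000000, y=-1.000000:
  k1 = f(0.000000, -1.000000) = -0.010000
  k2 = f(0.100000, -1.001000) = -0.012001
  y ← -1.000000 + 0.2·(-0.012001) = -1.002400
s=0.200000, y=-1.002400:
  k1 = f(0.200000, -1.002400) = -0.014806
  k2 = f(0.300000, -1.003881) = -0.017777
  y ← -1.002400 + 0.2·(-0.017777) = -1.005956
y(0.4) ≈ -1.0060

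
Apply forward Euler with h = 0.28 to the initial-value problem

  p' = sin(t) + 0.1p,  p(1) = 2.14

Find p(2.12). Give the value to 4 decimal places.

Euler: p_{n+1} = p_n + h·f(t_n, p_n).
t=1.000000, p=2.140000: f=1.055471 → p ← 2.140000 + 0.28·1.055471 = 2.435532
t=1.280000, p=2.435532: f=1.201569 → p ← 2.435532 + 0.28·1.201569 = 2.771971
t=1.560000, p=2.771971: f=1.277139 → p ← 2.771971 + 0.28·1.277139 = 3.129570
t=1.840000, p=3.129570: f=1.276940 → p ← 3.129570 + 0.28·1.276940 = 3.487113
p(2.12) ≈ 3.4871

3.4871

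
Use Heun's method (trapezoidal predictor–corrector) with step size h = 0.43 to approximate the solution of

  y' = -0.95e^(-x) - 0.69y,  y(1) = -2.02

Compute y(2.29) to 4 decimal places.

-0.9924

Heun: k1 = f(x_n, y_n); k2 = f(x_n + h, y_n + h·k1); y_{n+1} = y_n + (h/2)·(k1 + k2).
x=1.000000, y=-2.020000:
  k1 = f(1.000000, -2.020000) = 1.044315
  k2 = f(1.430000, -1.570945) = 0.856608
  y ← -2.020000 + (0.43/2)·(1.044315 + 0.856608) = -1.611302
x=1.430000, y=-1.611302:
  k1 = f(1.430000, -1.611302) = 0.884455
  k2 = f(1.860000, -1.230986) = 0.701491
  y ← -1.611302 + (0.43/2)·(0.884455 + 0.701491) = -1.270323
x=1.860000, y=-1.270323:
  k1 = f(1.860000, -1.270323) = 0.728634
  k2 = f(2.290000, -0.957011) = 0.564134
  y ← -1.270323 + (0.43/2)·(0.728634 + 0.564134) = -0.992378
y(2.29) ≈ -0.9924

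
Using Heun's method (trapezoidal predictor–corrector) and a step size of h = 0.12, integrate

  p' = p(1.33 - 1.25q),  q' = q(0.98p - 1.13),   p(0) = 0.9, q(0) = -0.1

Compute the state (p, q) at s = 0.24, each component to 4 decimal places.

Heun on (p,q): k1 = f(s_n, state_n); k2 = f(s_n + h, state_n + h·k1); state_{n+1} = state_n + (h/2)·(k1 + k2).
0.000000: (0.900000, -0.100000)
  k1 = (1.309500, 0.024800)
  predictor → (1.057140, -0.097024)
  k2 = (1.534206, 0.009121)
  → (1.070622, -0.097965)
0.120000: (1.070622, -0.097965)
  k1 = (1.555032, 0.007915)
  predictor → (1.257226, -0.097015)
  k2 = (1.824573, -0.009903)
  → (1.273399, -0.098084)
(p(0.24), q(0.24)) ≈ (1.2734, -0.0981)

1.2734, -0.0981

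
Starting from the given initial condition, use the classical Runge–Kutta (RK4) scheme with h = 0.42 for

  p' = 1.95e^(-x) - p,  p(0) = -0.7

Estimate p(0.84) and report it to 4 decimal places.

RK4: k1 = f(x_n, p_n); k2 = f(x_n + h/2, p_n + (h/2)·k1); k3 = f(x_n + h/2, p_n + (h/2)·k2); k4 = f(x_n + h, p_n + h·k3); p_{n+1} = p_n + (h/6)·(k1 + 2k2 + 2k3 + k4).
x=0.000000, p=-0.700000:
  k1 = f(0.000000, -0.700000) = 2.650000
  k2 = f(0.210000, -0.143500) = 1.724139
  k3 = f(0.210000, -0.337931) = 1.918570
  k4 = f(0.420000, 0.105799) = 1.175442
  p ← -0.700000 + (0.42/6)·(k1 + 2k2 + 2k3 + k4) = 0.077760
x=0.420000, p=0.077760:
  k1 = f(0.420000, 0.077760) = 1.203481
  k2 = f(0.630000, 0.330491) = 0.708063
  k3 = f(0.630000, 0.226453) = 0.812101
  k4 = f(0.840000, 0.418842) = 0.422993
  p ← 0.077760 + (0.42/6)·(k1 + 2k2 + 2k3 + k4) = 0.404436
p(0.84) ≈ 0.4044

0.4044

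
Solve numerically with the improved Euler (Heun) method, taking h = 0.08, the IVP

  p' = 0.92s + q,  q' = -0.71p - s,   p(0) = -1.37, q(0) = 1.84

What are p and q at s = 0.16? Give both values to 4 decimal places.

Heun on (p,q): k1 = f(s_n, state_n); k2 = f(s_n + h, state_n + h·k1); state_{n+1} = state_n + (h/2)·(k1 + k2).
0.000000: (-1.370000, 1.840000)
  k1 = (1.840000, 0.972700)
  predictor → (-1.222800, 1.917816)
  k2 = (1.991416, 0.788188)
  → (-1.216743, 1.910436)
0.080000: (-1.216743, 1.910436)
  k1 = (1.984036, 0.783888)
  predictor → (-1.058021, 1.973147)
  k2 = (2.120347, 0.591195)
  → (-1.052568, 1.965439)
(p(0.16), q(0.16)) ≈ (-1.0526, 1.9654)

-1.0526, 1.9654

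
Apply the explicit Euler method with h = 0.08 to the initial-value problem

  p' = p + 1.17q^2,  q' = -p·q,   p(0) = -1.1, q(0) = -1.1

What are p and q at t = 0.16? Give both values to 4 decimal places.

Euler on (p,q): p_{n+1} = p_n + h·p', q_{n+1} = q_n + h·q'.
0.000000: (-1.100000, -1.100000); f=(0.315700, -1.210000) → (-1.074744, -1.196800)
0.080000: (-1.074744, -1.196800); f=(0.601082, -1.286254) → (-1.026657, -1.299700)
(p(0.16), q(0.16)) ≈ (-1.0267, -1.2997)

-1.0267, -1.2997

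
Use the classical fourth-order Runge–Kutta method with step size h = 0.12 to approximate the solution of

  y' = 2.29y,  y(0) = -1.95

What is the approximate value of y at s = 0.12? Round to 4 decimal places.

-2.5667

RK4: k1 = f(s_n, y_n); k2 = f(s_n + h/2, y_n + (h/2)·k1); k3 = f(s_n + h/2, y_n + (h/2)·k2); k4 = f(s_n + h, y_n + h·k3); y_{n+1} = y_n + (h/6)·(k1 + 2k2 + 2k3 + k4).
s=0.000000, y=-1.950000:
  k1 = f(0.000000, -1.950000) = -4.465500
  k2 = f(0.060000, -2.217930) = -5.079060
  k3 = f(0.060000, -2.254744) = -5.163363
  k4 = f(0.120000, -2.569604) = -5.884392
  y ← -1.950000 + (0.12/6)·(k1 + 2k2 + 2k3 + k4) = -2.566695
y(0.12) ≈ -2.5667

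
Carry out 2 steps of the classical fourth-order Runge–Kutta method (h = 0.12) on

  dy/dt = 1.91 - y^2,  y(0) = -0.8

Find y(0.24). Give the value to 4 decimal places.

RK4: k1 = f(t_n, y_n); k2 = f(t_n + h/2, y_n + (h/2)·k1); k3 = f(t_n + h/2, y_n + (h/2)·k2); k4 = f(t_n + h, y_n + h·k3); y_{n+1} = y_n + (h/6)·(k1 + 2k2 + 2k3 + k4).
t=0.000000, y=-0.800000:
  k1 = f(0.000000, -0.800000) = 1.270000
  k2 = f(0.060000, -0.723800) = 1.386114
  k3 = f(0.060000, -0.716833) = 1.396150
  k4 = f(0.120000, -0.632462) = 1.509992
  y ← -0.800000 + (0.12/6)·(k1 + 2k2 + 2k3 + k4) = -0.633110
t=0.120000, y=-0.633110:
  k1 = f(0.120000, -0.633110) = 1.509172
  k2 = f(0.180000, -0.542559) = 1.615629
  k3 = f(0.180000, -0.536172) = 1.622520
  k4 = f(0.240000, -0.438407) = 1.717799
  y ← -0.633110 + (0.12/6)·(k1 + 2k2 + 2k3 + k4) = -0.439044
y(0.24) ≈ -0.4390

-0.4390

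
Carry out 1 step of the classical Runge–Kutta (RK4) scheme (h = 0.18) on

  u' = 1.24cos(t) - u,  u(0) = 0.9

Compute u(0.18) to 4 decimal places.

0.9549

RK4: k1 = f(t_n, u_n); k2 = f(t_n + h/2, u_n + (h/2)·k1); k3 = f(t_n + h/2, u_n + (h/2)·k2); k4 = f(t_n + h, u_n + h·k3); u_{n+1} = u_n + (h/6)·(k1 + 2k2 + 2k3 + k4).
t=0.000000, u=0.900000:
  k1 = f(0.000000, 0.900000) = 0.340000
  k2 = f(0.090000, 0.930600) = 0.304381
  k3 = f(0.090000, 0.927394) = 0.307587
  k4 = f(0.180000, 0.955366) = 0.264601
  u ← 0.900000 + (0.18/6)·(k1 + 2k2 + 2k3 + k4) = 0.954856
u(0.18) ≈ 0.9549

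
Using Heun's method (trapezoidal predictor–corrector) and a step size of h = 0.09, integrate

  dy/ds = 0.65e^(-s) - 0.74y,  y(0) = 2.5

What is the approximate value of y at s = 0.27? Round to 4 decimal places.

Heun: k1 = f(s_n, y_n); k2 = f(s_n + h, y_n + h·k1); y_{n+1} = y_n + (h/2)·(k1 + k2).
s=0.000000, y=2.500000:
  k1 = f(0.000000, 2.500000) = -1.200000
  k2 = f(0.090000, 2.392000) = -1.176025
  y ← 2.500000 + (0.09/2)·(-1.200000 + (-1.176025)) = 2.393079
s=0.090000, y=2.393079:
  k1 = f(0.090000, 2.393079) = -1.176823
  k2 = f(0.180000, 2.287165) = -1.149576
  y ← 2.393079 + (0.09/2)·(-1.176823 + (-1.149576)) = 2.288391
s=0.180000, y=2.288391:
  k1 = f(0.180000, 2.288391) = -1.150484
  k2 = f(0.270000, 2.184847) = -1.120590
  y ← 2.288391 + (0.09/2)·(-1.150484 + (-1.120590)) = 2.186193
y(0.27) ≈ 2.1862

2.1862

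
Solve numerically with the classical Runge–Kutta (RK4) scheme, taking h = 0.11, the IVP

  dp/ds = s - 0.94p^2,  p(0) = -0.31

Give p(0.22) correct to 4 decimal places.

-0.3059

RK4: k1 = f(s_n, p_n); k2 = f(s_n + h/2, p_n + (h/2)·k1); k3 = f(s_n + h/2, p_n + (h/2)·k2); k4 = f(s_n + h, p_n + h·k3); p_{n+1} = p_n + (h/6)·(k1 + 2k2 + 2k3 + k4).
s=0.000000, p=-0.310000:
  k1 = f(0.000000, -0.310000) = -0.090334
  k2 = f(0.055000, -0.314968) = -0.038253
  k3 = f(0.055000, -0.312104) = -0.036564
  k4 = f(0.110000, -0.314022) = 0.017307
  p ← -0.310000 + (0.11/6)·(k1 + 2k2 + 2k3 + k4) = -0.314082
s=0.110000, p=-0.314082:
  k1 = f(0.110000, -0.314082) = 0.017271
  k2 = f(0.165000, -0.313132) = 0.072831
  k3 = f(0.165000, -0.310076) = 0.074621
  k4 = f(0.220000, -0.305874) = 0.132055
  p ← -0.314082 + (0.11/6)·(k1 + 2k2 + 2k3 + k4) = -0.305938
p(0.22) ≈ -0.3059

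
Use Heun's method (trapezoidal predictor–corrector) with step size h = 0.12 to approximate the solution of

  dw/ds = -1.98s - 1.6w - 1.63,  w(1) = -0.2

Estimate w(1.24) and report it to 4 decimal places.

-0.9037

Heun: k1 = f(s_n, w_n); k2 = f(s_n + h, w_n + h·k1); w_{n+1} = w_n + (h/2)·(k1 + k2).
s=1.000000, w=-0.200000:
  k1 = f(1.000000, -0.200000) = -3.290000
  k2 = f(1.120000, -0.594800) = -2.895920
  w ← -0.200000 + (0.12/2)·(-3.290000 + (-2.895920)) = -0.571155
s=1.120000, w=-0.571155:
  k1 = f(1.120000, -0.571155) = -2.933752
  k2 = f(1.240000, -0.923205) = -2.608071
  w ← -0.571155 + (0.12/2)·(-2.933752 + (-2.608071)) = -0.903665
w(1.24) ≈ -0.9037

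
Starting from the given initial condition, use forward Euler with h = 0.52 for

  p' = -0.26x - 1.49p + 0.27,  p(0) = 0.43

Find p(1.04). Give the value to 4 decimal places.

Euler: p_{n+1} = p_n + h·f(x_n, p_n).
x=0.000000, p=0.430000: f=-0.370700 → p ← 0.430000 + 0.52·(-0.370700) = 0.237236
x=0.520000, p=0.237236: f=-0.218682 → p ← 0.237236 + 0.52·(-0.218682) = 0.123522
p(1.04) ≈ 0.1235

0.1235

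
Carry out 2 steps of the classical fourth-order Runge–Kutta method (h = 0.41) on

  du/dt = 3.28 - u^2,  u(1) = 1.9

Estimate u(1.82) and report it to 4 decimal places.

RK4: k1 = f(t_n, u_n); k2 = f(t_n + h/2, u_n + (h/2)·k1); k3 = f(t_n + h/2, u_n + (h/2)·k2); k4 = f(t_n + h, u_n + h·k3); u_{n+1} = u_n + (h/6)·(k1 + 2k2 + 2k3 + k4).
t=1.000000, u=1.900000:
  k1 = f(1.000000, 1.900000) = -0.330000
  k2 = f(1.205000, 1.832350) = -0.077507
  k3 = f(1.205000, 1.884111) = -0.269875
  k4 = f(1.410000, 1.789351) = 0.078222
  u ← 1.900000 + (0.41/6)·(k1 + 2k2 + 2k3 + k4) = 1.835320
t=1.410000, u=1.835320:
  k1 = f(1.410000, 1.835320) = -0.088398
  k2 = f(1.615000, 1.817198) = -0.022209
  k3 = f(1.615000, 1.830767) = -0.071708
  k4 = f(1.820000, 1.805920) = 0.018654
  u ← 1.835320 + (0.41/6)·(k1 + 2k2 + 2k3 + k4) = 1.817719
u(1.82) ≈ 1.8177

1.8177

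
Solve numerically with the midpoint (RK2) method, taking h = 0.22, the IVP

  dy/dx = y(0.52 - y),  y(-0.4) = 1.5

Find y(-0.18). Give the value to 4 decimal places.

1.2591

Midpoint: k1 = f(x_n, y_n); k2 = f(x_n + h/2, y_n + (h/2)·k1); y_{n+1} = y_n + h·k2.
x=-0.400000, y=1.500000:
  k1 = f(-0.400000, 1.500000) = -1.470000
  k2 = f(-0.290000, 1.338300) = -1.095131
  y ← 1.500000 + 0.22·(-1.095131) = 1.259071
y(-0.18) ≈ 1.2591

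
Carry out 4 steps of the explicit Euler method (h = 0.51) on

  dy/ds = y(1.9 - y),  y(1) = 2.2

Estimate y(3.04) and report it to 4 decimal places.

Euler: y_{n+1} = y_n + h·f(s_n, y_n).
s=1.000000, y=2.200000: f=-0.660000 → y ← 2.200000 + 0.51·(-0.660000) = 1.863400
s=1.510000, y=1.863400: f=0.068200 → y ← 1.863400 + 0.51·0.068200 = 1.898182
s=2.020000, y=1.898182: f=0.003450 → y ← 1.898182 + 0.51·0.003450 = 1.899942
s=2.530000, y=1.899942: f=0.000110 → y ← 1.899942 + 0.51·0.000110 = 1.899998
y(3.04) ≈ 1.9000

1.9000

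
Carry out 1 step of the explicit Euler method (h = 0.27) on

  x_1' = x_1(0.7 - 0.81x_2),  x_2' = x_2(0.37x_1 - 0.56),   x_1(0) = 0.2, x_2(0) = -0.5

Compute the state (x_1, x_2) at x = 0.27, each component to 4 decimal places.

0.2597, -0.4344

Euler on (x_1,x_2): x_1_{n+1} = x_1_n + h·x_1', x_2_{n+1} = x_2_n + h·x_2'.
0.000000: (0.200000, -0.500000); f=(0.221000, 0.243000) → (0.259670, -0.434390)
(x_1(0.27), x_2(0.27)) ≈ (0.2597, -0.4344)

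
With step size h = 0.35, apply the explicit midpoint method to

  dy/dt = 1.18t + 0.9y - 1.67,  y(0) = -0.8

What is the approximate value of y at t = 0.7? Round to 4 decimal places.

-2.7513

Midpoint: k1 = f(t_n, y_n); k2 = f(t_n + h/2, y_n + (h/2)·k1); y_{n+1} = y_n + h·k2.
t=0.000000, y=-0.800000:
  k1 = f(0.000000, -0.800000) = -2.390000
  k2 = f(0.175000, -1.218250) = -2.559925
  y ← -0.800000 + 0.35·(-2.559925) = -1.695974
t=0.350000, y=-1.695974:
  k1 = f(0.350000, -1.695974) = -2.783376
  k2 = f(0.525000, -2.183065) = -3.015258
  y ← -1.695974 + 0.35·(-3.015258) = -2.751314
y(0.7) ≈ -2.7513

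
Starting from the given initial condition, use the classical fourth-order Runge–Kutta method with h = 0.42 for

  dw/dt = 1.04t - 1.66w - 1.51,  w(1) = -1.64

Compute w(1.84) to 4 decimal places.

-0.3784

RK4: k1 = f(t_n, w_n); k2 = f(t_n + h/2, w_n + (h/2)·k1); k3 = f(t_n + h/2, w_n + (h/2)·k2); k4 = f(t_n + h, w_n + h·k3); w_{n+1} = w_n + (h/6)·(k1 + 2k2 + 2k3 + k4).
t=1.000000, w=-1.640000:
  k1 = f(1.000000, -1.640000) = 2.252400
  k2 = f(1.210000, -1.166996) = 1.685613
  k3 = f(1.210000, -1.286021) = 1.883195
  k4 = f(1.420000, -0.849058) = 1.376236
  w ← -1.640000 + (0.42/6)·(k1 + 2k2 + 2k3 + k4) = -0.886362
t=1.420000, w=-0.886362:
  k1 = f(1.420000, -0.886362) = 1.438161
  k2 = f(1.630000, -0.584348) = 1.155218
  k3 = f(1.630000, -0.643766) = 1.253852
  k4 = f(1.840000, -0.359744) = 1.000776
  w ← -0.886362 + (0.42/6)·(k1 + 2k2 + 2k3 + k4) = -0.378367
w(1.84) ≈ -0.3784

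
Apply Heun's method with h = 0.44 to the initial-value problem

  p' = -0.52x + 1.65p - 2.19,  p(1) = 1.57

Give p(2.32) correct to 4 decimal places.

0.1749

Heun: k1 = f(x_n, p_n); k2 = f(x_n + h, p_n + h·k1); p_{n+1} = p_n + (h/2)·(k1 + k2).
x=1.000000, p=1.570000:
  k1 = f(1.000000, 1.570000) = -0.119500
  k2 = f(1.440000, 1.517420) = -0.435057
  p ← 1.570000 + (0.44/2)·(-0.119500 + (-0.435057)) = 1.447997
x=1.440000, p=1.447997:
  k1 = f(1.440000, 1.447997) = -0.549604
  k2 = f(1.880000, 1.206172) = -1.177417
  p ← 1.447997 + (0.44/2)·(-0.549604 + (-1.177417)) = 1.068053
x=1.880000, p=1.068053:
  k1 = f(1.880000, 1.068053) = -1.405313
  k2 = f(2.320000, 0.449715) = -2.654370
  p ← 1.068053 + (0.44/2)·(-1.405313 + (-2.654370)) = 0.174923
p(2.32) ≈ 0.1749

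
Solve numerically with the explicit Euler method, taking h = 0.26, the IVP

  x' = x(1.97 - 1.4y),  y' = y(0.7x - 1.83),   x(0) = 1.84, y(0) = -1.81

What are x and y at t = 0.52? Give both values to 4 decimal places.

8.3018, -1.9456

Euler on (x,y): x_{n+1} = x_n + h·x', y_{n+1} = y_n + h·y'.
0.000000: (1.840000, -1.810000); f=(8.287360, 0.981020) → (3.994714, -1.554935)
0.260000: (3.994714, -1.554935); f=(16.565713, -1.502533) → (8.301799, -1.945593)
(x(0.52), y(0.52)) ≈ (8.3018, -1.9456)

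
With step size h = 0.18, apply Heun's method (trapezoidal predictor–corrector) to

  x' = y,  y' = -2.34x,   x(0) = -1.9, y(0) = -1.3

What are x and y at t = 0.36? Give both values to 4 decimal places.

-2.0649, 0.4351

Heun on (x,y): k1 = f(t_n, state_n); k2 = f(t_n + h, state_n + h·k1); state_{n+1} = state_n + (h/2)·(k1 + k2).
0.000000: (-1.900000, -1.300000)
  k1 = (-1.300000, 4.446000)
  predictor → (-2.134000, -0.499720)
  k2 = (-0.499720, 4.993560)
  → (-2.061975, -0.450440)
0.180000: (-2.061975, -0.450440)
  k1 = (-0.450440, 4.825021)
  predictor → (-2.143054, 0.418064)
  k2 = (0.418064, 5.014746)
  → (-2.064889, 0.435139)
(x(0.36), y(0.36)) ≈ (-2.0649, 0.4351)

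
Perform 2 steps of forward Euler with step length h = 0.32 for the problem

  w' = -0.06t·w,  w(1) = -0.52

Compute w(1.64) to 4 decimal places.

Euler: w_{n+1} = w_n + h·f(t_n, w_n).
t=1.000000, w=-0.520000: f=0.031200 → w ← -0.520000 + 0.32·0.031200 = -0.510016
t=1.320000, w=-0.510016: f=0.040393 → w ← -0.510016 + 0.32·0.040393 = -0.497090
w(1.64) ≈ -0.4971

-0.4971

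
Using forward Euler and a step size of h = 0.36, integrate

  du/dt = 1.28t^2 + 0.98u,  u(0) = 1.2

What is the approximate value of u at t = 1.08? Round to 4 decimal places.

3.2905

Euler: u_{n+1} = u_n + h·f(t_n, u_n).
t=0.000000, u=1.200000: f=1.176000 → u ← 1.200000 + 0.36·1.176000 = 1.623360
t=0.360000, u=1.623360: f=1.756781 → u ← 1.623360 + 0.36·1.756781 = 2.255801
t=0.720000, u=2.255801: f=2.874237 → u ← 2.255801 + 0.36·2.874237 = 3.290526
u(1.08) ≈ 3.2905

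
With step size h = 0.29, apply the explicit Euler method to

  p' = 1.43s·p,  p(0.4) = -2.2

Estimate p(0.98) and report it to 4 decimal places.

Euler: p_{n+1} = p_n + h·f(s_n, p_n).
s=0.400000, p=-2.200000: f=-1.258400 → p ← -2.200000 + 0.29·(-1.258400) = -2.564936
s=0.690000, p=-2.564936: f=-2.530822 → p ← -2.564936 + 0.29·(-2.530822) = -3.298874
p(0.98) ≈ -3.2989

-3.2989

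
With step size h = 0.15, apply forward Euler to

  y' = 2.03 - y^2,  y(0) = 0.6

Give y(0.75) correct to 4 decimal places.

1.3387

Euler: y_{n+1} = y_n + h·f(t_n, y_n).
t=0.000000, y=0.600000: f=1.670000 → y ← 0.600000 + 0.15·1.670000 = 0.850500
t=0.150000, y=0.850500: f=1.306650 → y ← 0.850500 + 0.15·1.306650 = 1.046497
t=0.300000, y=1.046497: f=0.934843 → y ← 1.046497 + 0.15·0.934843 = 1.186724
t=0.450000, y=1.186724: f=0.621686 → y ← 1.186724 + 0.15·0.621686 = 1.279977
t=0.600000, y=1.279977: f=0.391659 → y ← 1.279977 + 0.15·0.391659 = 1.338726
y(0.75) ≈ 1.3387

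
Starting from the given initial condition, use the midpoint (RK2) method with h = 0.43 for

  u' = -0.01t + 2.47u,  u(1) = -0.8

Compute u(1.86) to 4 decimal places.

-5.5473

Midpoint: k1 = f(t_n, u_n); k2 = f(t_n + h/2, u_n + (h/2)·k1); u_{n+1} = u_n + h·k2.
t=1.000000, u=-0.800000:
  k1 = f(1.000000, -0.800000) = -1.986000
  k2 = f(1.215000, -1.226990) = -3.042815
  u ← -0.800000 + 0.43·(-3.042815) = -2.108411
t=1.430000, u=-2.108411:
  k1 = f(1.430000, -2.108411) = -5.222074
  k2 = f(1.645000, -3.231157) = -7.997407
  u ← -2.108411 + 0.43·(-7.997407) = -5.547295
u(1.86) ≈ -5.5473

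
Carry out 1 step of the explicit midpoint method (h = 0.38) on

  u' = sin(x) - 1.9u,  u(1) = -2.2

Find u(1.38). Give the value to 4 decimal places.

Midpoint: k1 = f(x_n, u_n); k2 = f(x_n + h/2, u_n + (h/2)·k1); u_{n+1} = u_n + h·k2.
x=1.000000, u=-2.200000:
  k1 = f(1.000000, -2.200000) = 5.021471
  k2 = f(1.190000, -1.245921) = 3.295618
  u ← -2.200000 + 0.38·3.295618 = -0.947665
u(1.38) ≈ -0.9477

-0.9477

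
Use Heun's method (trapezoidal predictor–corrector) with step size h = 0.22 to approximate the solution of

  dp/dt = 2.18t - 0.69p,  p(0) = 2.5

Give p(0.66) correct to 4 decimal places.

2.0045

Heun: k1 = f(t_n, p_n); k2 = f(t_n + h, p_n + h·k1); p_{n+1} = p_n + (h/2)·(k1 + k2).
t=0.000000, p=2.500000:
  k1 = f(0.000000, 2.500000) = -1.725000
  k2 = f(0.220000, 2.120500) = -0.983545
  p ← 2.500000 + (0.22/2)·(-1.725000 + (-0.983545)) = 2.202060
t=0.220000, p=2.202060:
  k1 = f(0.220000, 2.202060) = -1.039821
  k2 = f(0.440000, 1.973299) = -0.402377
  p ← 2.202060 + (0.22/2)·(-1.039821 + (-0.402377)) = 2.043418
t=0.440000, p=2.043418:
  k1 = f(0.440000, 2.043418) = -0.450759
  k2 = f(0.660000, 1.944251) = 0.097267
  p ← 2.043418 + (0.22/2)·(-0.450759 + 0.097267) = 2.004534
p(0.66) ≈ 2.0045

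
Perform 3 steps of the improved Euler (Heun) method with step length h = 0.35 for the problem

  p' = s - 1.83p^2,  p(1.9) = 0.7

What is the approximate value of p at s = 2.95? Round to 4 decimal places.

1.1709

Heun: k1 = f(s_n, p_n); k2 = f(s_n + h, p_n + h·k1); p_{n+1} = p_n + (h/2)·(k1 + k2).
s=1.900000, p=0.700000:
  k1 = f(1.900000, 0.700000) = 1.003300
  k2 = f(2.250000, 1.051155) = 0.227984
  p ← 0.700000 + (0.35/2)·(1.003300 + 0.227984) = 0.915475
s=2.250000, p=0.915475:
  k1 = f(2.250000, 0.915475) = 0.716288
  k2 = f(2.600000, 1.166176) = 0.111263
  p ← 0.915475 + (0.35/2)·(0.716288 + 0.111263) = 1.060296
s=2.600000, p=1.060296:
  k1 = f(2.600000, 1.060296) = 0.542663
  k2 = f(2.950000, 1.250228) = 0.089581
  p ← 1.060296 + (0.35/2)·(0.542663 + 0.089581) = 1.170939
p(2.95) ≈ 1.1709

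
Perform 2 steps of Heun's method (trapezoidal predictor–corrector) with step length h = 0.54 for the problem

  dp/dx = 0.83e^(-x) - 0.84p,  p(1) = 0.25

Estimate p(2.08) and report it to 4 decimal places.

0.2201

Heun: k1 = f(x_n, p_n); k2 = f(x_n + h, p_n + h·k1); p_{n+1} = p_n + (h/2)·(k1 + k2).
x=1.000000, p=0.250000:
  k1 = f(1.000000, 0.250000) = 0.095340
  k2 = f(1.540000, 0.301484) = -0.075310
  p ← 0.250000 + (0.54/2)·(0.095340 + (-0.075310)) = 0.255408
x=1.540000, p=0.255408:
  k1 = f(1.540000, 0.255408) = -0.036607
  k2 = f(2.080000, 0.235641) = -0.094246
  p ← 0.255408 + (0.54/2)·(-0.036607 + (-0.094246)) = 0.220078
p(2.08) ≈ 0.2201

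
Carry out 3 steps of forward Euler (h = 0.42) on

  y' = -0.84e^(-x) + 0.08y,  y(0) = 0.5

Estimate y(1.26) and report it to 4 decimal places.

Euler: y_{n+1} = y_n + h·f(x_n, y_n).
x=0.000000, y=0.500000: f=-0.800000 → y ← 0.500000 + 0.42·(-0.800000) = 0.164000
x=0.420000, y=0.164000: f=-0.538799 → y ← 0.164000 + 0.42·(-0.538799) = -0.062296
x=0.840000, y=-0.062296: f=-0.367620 → y ← -0.062296 + 0.42·(-0.367620) = -0.216696
y(1.26) ≈ -0.2167

-0.2167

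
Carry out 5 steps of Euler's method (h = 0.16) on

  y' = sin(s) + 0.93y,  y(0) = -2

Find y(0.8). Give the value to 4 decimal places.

Euler: y_{n+1} = y_n + h·f(s_n, y_n).
s=0.000000, y=-2.000000: f=-1.860000 → y ← -2.000000 + 0.16·(-1.860000) = -2.297600
s=0.160000, y=-2.297600: f=-1.977450 → y ← -2.297600 + 0.16·(-1.977450) = -2.613992
s=0.320000, y=-2.613992: f=-2.116446 → y ← -2.613992 + 0.16·(-2.116446) = -2.952623
s=0.480000, y=-2.952623: f=-2.284161 → y ← -2.952623 + 0.16·(-2.284161) = -3.318089
s=0.640000, y=-3.318089: f=-2.488627 → y ← -3.318089 + 0.16·(-2.488627) = -3.716269
y(0.8) ≈ -3.7163

-3.7163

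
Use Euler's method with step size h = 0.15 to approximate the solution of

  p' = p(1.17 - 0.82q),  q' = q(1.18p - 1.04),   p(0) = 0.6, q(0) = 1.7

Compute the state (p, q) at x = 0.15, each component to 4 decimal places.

0.5798, 1.6153

Euler on (p,q): p_{n+1} = p_n + h·p', q_{n+1} = q_n + h·q'.
0.000000: (0.600000, 1.700000); f=(-0.134400, -0.564400) → (0.579840, 1.615340)
(p(0.15), q(0.15)) ≈ (0.5798, 1.6153)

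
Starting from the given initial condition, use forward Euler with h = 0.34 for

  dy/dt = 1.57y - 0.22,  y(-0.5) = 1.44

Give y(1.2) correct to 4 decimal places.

11.1744

Euler: y_{n+1} = y_n + h·f(t_n, y_n).
t=-0.500000, y=1.440000: f=2.040800 → y ← 1.440000 + 0.34·2.040800 = 2.133872
t=-0.160000, y=2.133872: f=3.130179 → y ← 2.133872 + 0.34·3.130179 = 3.198133
t=0.180000, y=3.198133: f=4.801069 → y ← 3.198133 + 0.34·4.801069 = 4.830496
t=0.520000, y=4.830496: f=7.363879 → y ← 4.830496 + 0.34·7.363879 = 7.334215
t=0.860000, y=7.334215: f=11.294718 → y ← 7.334215 + 0.34·11.294718 = 11.174419
y(1.2) ≈ 11.1744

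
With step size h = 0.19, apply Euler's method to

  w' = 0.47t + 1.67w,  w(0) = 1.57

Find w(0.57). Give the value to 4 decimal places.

3.6451

Euler: w_{n+1} = w_n + h·f(t_n, w_n).
t=0.000000, w=1.570000: f=2.621900 → w ← 1.570000 + 0.19·2.621900 = 2.068161
t=0.190000, w=2.068161: f=3.543129 → w ← 2.068161 + 0.19·3.543129 = 2.741355
t=0.380000, w=2.741355: f=4.756664 → w ← 2.741355 + 0.19·4.756664 = 3.645122
w(0.57) ≈ 3.6451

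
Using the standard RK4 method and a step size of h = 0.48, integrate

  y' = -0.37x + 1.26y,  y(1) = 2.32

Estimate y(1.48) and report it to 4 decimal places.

RK4: k1 = f(x_n, y_n); k2 = f(x_n + h/2, y_n + (h/2)·k1); k3 = f(x_n + h/2, y_n + (h/2)·k2); k4 = f(x_n + h, y_n + h·k3); y_{n+1} = y_n + (h/6)·(k1 + 2k2 + 2k3 + k4).
x=1.000000, y=2.320000:
  k1 = f(1.000000, 2.320000) = 2.553200
  k2 = f(1.240000, 2.932768) = 3.236488
  k3 = f(1.240000, 3.096757) = 3.443114
  k4 = f(1.480000, 3.972695) = 4.457995
  y ← 2.320000 + (0.48/6)·(k1 + 2k2 + 2k3 + k4) = 3.949632
y(1.48) ≈ 3.9496

3.9496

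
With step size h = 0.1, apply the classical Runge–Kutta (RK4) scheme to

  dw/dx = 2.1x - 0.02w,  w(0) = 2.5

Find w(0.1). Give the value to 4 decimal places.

2.5055

RK4: k1 = f(x_n, w_n); k2 = f(x_n + h/2, w_n + (h/2)·k1); k3 = f(x_n + h/2, w_n + (h/2)·k2); k4 = f(x_n + h, w_n + h·k3); w_{n+1} = w_n + (h/6)·(k1 + 2k2 + 2k3 + k4).
x=0.000000, w=2.500000:
  k1 = f(0.000000, 2.500000) = -0.050000
  k2 = f(0.050000, 2.497500) = 0.055050
  k3 = f(0.050000, 2.502753) = 0.054945
  k4 = f(0.100000, 2.505494) = 0.159890
  w ← 2.500000 + (0.1/6)·(k1 + 2k2 + 2k3 + k4) = 2.505498
w(0.1) ≈ 2.5055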